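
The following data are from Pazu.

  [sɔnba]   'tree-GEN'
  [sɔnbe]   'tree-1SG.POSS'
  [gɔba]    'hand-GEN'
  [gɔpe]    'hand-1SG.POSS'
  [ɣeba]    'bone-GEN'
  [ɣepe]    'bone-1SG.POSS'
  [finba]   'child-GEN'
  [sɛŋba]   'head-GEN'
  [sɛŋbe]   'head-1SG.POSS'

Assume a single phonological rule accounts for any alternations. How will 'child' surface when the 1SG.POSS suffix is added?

The 1SG.POSS morpheme has two allomorphs, [-be] and [-pe].
The GEN suffix, which begins with [b], is invariant after every stem; so [b] is not altered by any rule here.
The 1SG.POSS suffix is therefore /-pe/ underlyingly, with post-nasal voicing: voiceless stops become voiced after a nasal.
After 'child', which ends in a nasal, the suffix surfaces as [-be], giving [finbe].

[finbe]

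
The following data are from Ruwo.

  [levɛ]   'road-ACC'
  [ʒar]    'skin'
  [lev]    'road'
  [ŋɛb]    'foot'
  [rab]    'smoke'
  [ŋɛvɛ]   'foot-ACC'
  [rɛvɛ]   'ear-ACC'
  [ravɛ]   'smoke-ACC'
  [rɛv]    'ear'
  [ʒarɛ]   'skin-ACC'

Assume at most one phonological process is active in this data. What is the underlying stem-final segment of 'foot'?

'foot' shows [v] ~ [b] at the end of the stem ([ŋɛvɛ] vs [ŋɛb]).
But 'road' keeps [v] in both environments ([levɛ], [lev]), so there is no rule changing /v/ to [b] in isolation.
The underlying segment must be /b/; voiced stops become fricatives between vowels, yielding [v] there.

/b/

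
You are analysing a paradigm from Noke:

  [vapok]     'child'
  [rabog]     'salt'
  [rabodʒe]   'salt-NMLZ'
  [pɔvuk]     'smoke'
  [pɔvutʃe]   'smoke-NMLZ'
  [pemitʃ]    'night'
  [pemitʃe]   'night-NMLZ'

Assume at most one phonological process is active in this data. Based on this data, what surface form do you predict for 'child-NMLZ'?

[vapotʃe]

'smoke' shows [k] ~ [tʃ] at the end of the stem ([pɔvuk] vs [pɔvutʃe]).
But 'night' keeps [tʃ] in both environments ([pemitʃ], [pemitʃe]), so there is no rule changing /tʃ/ to [k] in isolation.
Therefore /k/ is basic and [tʃ] is derived by palatalization before a front vowel (/k/ and /g/ become palato-alveolar [tʃ] and [dʒ] before a front vowel).
The one attested form of 'child', [vapok], shows underlying /vapok/. Applying the same rule before a front vowel gives [vapotʃe].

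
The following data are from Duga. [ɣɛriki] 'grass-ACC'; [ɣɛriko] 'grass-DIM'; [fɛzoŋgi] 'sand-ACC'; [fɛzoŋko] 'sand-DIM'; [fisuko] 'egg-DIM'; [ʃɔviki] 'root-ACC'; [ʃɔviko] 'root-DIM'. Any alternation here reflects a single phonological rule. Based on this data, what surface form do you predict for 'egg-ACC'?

The ACC morpheme has two allomorphs, [-gi] and [-ki].
By contrast the DIM suffix keeps its initial [k] throughout — that segment must be underlying.
The ACC suffix is therefore /-gi/ underlyingly, with post-vocalic devoicing: voiced stops become voiceless after a vowel.
After 'egg', which ends in a vowel, the suffix surfaces as [-ki], giving [fisuki].

[fisuki]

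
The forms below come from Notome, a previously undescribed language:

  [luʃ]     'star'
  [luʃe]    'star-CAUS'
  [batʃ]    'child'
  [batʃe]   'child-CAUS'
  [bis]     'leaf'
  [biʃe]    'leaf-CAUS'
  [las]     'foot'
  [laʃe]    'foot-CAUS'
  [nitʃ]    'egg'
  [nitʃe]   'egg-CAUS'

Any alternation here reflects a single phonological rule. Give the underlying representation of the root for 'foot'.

The root 'foot' surfaces as [las] and [laʃe], with a stem-final [s] ~ [ʃ] alternation.
But 'star' keeps [ʃ] in both environments ([luʃ], [luʃe]), so there is no rule changing /ʃ/ to [s] in isolation.
The alternation reflects palatalization before a front vowel: /s/ becomes palato-alveolar [ʃ] before a front vowel. /s/ is underlying.
The underlying form of 'foot' is therefore /las/.

/las/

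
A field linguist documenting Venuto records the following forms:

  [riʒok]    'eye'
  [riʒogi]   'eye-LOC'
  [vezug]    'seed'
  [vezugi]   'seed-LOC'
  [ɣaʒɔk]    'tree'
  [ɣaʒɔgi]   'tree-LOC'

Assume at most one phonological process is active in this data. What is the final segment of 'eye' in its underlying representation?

/k/

In [riʒok] and [riʒogi] the final segment of 'eye' alternates: [k] ~ [g].
Compare 'seed', with invariant [g] in [vezug] and [vezugi]: an analysis with underlying /g/ and a rule producing [k] in isolation would wrongly predict alternation here too.
Therefore /k/ is basic and [g] is derived by intervocalic voicing (voiceless stops become voiced between vowels).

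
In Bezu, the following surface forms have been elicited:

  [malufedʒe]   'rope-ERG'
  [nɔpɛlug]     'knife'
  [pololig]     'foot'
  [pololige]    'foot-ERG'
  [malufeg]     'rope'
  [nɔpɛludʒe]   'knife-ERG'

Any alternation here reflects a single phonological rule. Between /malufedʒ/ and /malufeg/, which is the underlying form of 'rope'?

/malufedʒ/

'rope' shows [g] ~ [dʒ] at the end of the stem ([malufeg] vs [malufedʒe]).
The stem 'foot' ([pololig], [pololige]) shows [g] unchanged in both environments, so [g] cannot be basic with [dʒ] derived before the ERG suffix.
So /dʒ/ is underlying, and a rule of depalatalization — palato-alveolar /dʒ/ becomes [g] when no front vowel follows — gives [g].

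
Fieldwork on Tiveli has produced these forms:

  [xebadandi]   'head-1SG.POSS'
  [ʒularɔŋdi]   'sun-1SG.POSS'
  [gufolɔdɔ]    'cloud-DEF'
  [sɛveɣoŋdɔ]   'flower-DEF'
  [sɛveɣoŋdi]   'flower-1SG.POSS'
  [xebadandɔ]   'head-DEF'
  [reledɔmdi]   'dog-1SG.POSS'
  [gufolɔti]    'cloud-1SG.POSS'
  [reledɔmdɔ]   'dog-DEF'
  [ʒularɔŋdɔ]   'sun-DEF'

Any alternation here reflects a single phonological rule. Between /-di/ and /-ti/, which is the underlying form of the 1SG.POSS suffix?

/-ti/

The 1SG.POSS suffix surfaces as [-di] and [-ti], depending on the final segment of the stem.
The DEF suffix, which begins with [d], is invariant after every stem; so [d] is not altered by any rule here.
So the underlying form is /-ti/, and voiceless stops become voiced after a nasal.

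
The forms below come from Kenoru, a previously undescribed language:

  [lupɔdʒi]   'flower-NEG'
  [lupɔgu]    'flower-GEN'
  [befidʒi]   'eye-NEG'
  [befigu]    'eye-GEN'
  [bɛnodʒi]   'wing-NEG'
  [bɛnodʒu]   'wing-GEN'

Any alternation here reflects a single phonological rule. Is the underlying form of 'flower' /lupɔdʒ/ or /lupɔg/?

The stem for 'flower' ends in [dʒ] in [lupɔdʒi] but [g] in [lupɔgu].
The stem 'wing' ([bɛnodʒi], [bɛnodʒu]) shows [dʒ] unchanged in both environments, so [dʒ] cannot be basic with [g] derived before the GEN suffix.
The alternation reflects palatalization before a front vowel: /g/ becomes palato-alveolar [dʒ] before a front vowel. /g/ is underlying.

/lupɔg/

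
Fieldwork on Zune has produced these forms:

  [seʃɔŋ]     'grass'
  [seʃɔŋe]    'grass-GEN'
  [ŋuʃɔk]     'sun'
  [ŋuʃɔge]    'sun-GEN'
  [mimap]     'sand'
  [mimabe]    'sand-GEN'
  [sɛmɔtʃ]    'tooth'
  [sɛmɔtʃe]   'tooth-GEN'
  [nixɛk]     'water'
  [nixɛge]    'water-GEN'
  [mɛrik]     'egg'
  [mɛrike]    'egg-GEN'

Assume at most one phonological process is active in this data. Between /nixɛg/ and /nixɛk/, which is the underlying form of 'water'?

/nixɛg/

'water' shows [k] ~ [g] at the end of the stem ([nixɛk] vs [nixɛge]).
Compare 'egg', with invariant [k] in [mɛrik] and [mɛrike]: an analysis with underlying /k/ and a rule producing [g] before the GEN suffix would wrongly predict alternation here too.
The underlying segment must be /g/; voiced obstruents become voiceless word-finally, yielding [k] there.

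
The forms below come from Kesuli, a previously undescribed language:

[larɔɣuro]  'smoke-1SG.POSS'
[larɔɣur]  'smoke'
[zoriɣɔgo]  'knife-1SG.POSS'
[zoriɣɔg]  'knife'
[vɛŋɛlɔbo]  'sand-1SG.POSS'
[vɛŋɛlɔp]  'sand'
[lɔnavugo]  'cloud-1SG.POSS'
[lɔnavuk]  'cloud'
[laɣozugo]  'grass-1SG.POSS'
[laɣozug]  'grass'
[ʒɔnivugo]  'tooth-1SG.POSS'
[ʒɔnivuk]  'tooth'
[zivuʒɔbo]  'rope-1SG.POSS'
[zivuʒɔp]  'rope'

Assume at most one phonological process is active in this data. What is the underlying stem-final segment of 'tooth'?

/k/

In [ʒɔnivugo] and [ʒɔnivuk] the final segment of 'tooth' alternates: [g] ~ [k].
The stem 'grass' ([laɣozugo], [laɣozug]) shows [g] unchanged in both environments, so [g] cannot be basic with [k] derived in isolation.
Therefore /k/ is basic and [g] is derived by intervocalic voicing (voiceless stops become voiced between vowels).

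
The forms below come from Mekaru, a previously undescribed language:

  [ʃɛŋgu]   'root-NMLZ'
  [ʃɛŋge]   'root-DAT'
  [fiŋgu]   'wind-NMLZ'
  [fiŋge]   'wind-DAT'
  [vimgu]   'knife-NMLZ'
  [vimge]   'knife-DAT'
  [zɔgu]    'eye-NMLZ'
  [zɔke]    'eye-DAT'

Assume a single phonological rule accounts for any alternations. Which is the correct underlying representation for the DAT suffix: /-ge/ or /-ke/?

The DAT morpheme has two allomorphs, [-ge] and [-ke].
The NMLZ suffix, which begins with [g], is invariant after every stem; so [g] is not altered by any rule here.
The DAT suffix is therefore /-ke/ underlyingly, with post-nasal voicing: voiceless stops become voiced after a nasal.

/-ke/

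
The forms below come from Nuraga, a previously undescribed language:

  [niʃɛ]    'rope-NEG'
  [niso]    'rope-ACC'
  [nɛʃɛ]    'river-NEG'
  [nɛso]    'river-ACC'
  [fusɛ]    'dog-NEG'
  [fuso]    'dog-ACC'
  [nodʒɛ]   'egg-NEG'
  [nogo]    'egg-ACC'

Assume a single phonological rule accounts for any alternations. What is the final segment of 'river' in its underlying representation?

/ʃ/

The root 'river' surfaces as [nɛʃɛ] and [nɛso], with a stem-final [ʃ] ~ [s] alternation.
Compare 'dog', with invariant [s] in [fusɛ] and [fuso]: an analysis with underlying /s/ and a rule producing [ʃ] before the NEG suffix would wrongly predict alternation here too.
Therefore /ʃ/ is basic and [s] is derived by depalatalization (palato-alveolar /dʒ/ and /ʃ/ become [g] and [s] when no front vowel follows).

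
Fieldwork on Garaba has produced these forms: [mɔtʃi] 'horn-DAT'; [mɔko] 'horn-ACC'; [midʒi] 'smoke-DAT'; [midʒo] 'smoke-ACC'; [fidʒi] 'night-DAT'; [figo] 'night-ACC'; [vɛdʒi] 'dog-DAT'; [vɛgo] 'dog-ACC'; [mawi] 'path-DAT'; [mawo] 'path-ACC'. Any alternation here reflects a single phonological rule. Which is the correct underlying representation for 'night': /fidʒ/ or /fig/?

/fig/

The stem for 'night' ends in [dʒ] in [fidʒi] but [g] in [figo].
But 'smoke' keeps [dʒ] in both environments ([midʒi], [midʒo]), so there is no rule changing /dʒ/ to [g] before the ACC suffix.
The underlying segment must be /g/; /k/ and /g/ become palato-alveolar [tʃ] and [dʒ] before a front vowel, yielding [dʒ] there.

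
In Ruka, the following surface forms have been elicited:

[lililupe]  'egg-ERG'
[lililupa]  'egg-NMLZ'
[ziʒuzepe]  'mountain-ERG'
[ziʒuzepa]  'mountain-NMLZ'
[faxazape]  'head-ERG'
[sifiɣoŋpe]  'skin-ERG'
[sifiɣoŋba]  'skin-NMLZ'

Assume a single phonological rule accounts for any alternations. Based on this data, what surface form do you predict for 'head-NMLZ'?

The NMLZ morpheme has two allomorphs, [-ba] and [-pa].
By contrast the ERG suffix keeps its initial [p] throughout — that segment must be underlying.
The NMLZ suffix is therefore /-ba/ underlyingly, with post-vocalic devoicing: voiced stops become voiceless after a vowel.
After 'head', which ends in a vowel, the suffix surfaces as [-pa], giving [faxazapa].

[faxazapa]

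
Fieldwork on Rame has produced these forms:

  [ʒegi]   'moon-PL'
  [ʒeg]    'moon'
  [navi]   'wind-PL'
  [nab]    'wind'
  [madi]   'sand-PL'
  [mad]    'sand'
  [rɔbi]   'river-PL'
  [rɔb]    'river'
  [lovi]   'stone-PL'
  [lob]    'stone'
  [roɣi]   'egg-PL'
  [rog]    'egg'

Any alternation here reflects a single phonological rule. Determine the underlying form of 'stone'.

/lov/

'stone' shows [v] ~ [b] at the end of the stem ([lovi] vs [lob]).
Compare 'river', with invariant [b] in [rɔbi] and [rɔb]: an analysis with underlying /b/ and a rule producing [v] before the PL suffix would wrongly predict alternation here too.
The alternation reflects word-final hardening: voiced fricatives become stops word-finally. /v/ is underlying.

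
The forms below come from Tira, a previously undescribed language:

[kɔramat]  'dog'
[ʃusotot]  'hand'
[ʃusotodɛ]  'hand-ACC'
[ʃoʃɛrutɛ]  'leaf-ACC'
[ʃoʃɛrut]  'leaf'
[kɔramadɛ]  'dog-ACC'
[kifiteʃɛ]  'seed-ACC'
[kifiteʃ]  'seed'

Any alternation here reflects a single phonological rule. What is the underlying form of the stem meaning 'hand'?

/ʃusotod/

'hand' shows [d] ~ [t] at the end of the stem ([ʃusotodɛ] vs [ʃusotot]).
The stem 'leaf' ([ʃoʃɛrutɛ], [ʃoʃɛrut]) shows [t] unchanged in both environments, so [t] cannot be basic with [d] derived before the ACC suffix.
The underlying segment must be /d/; voiced obstruents become voiceless word-finally, yielding [t] there.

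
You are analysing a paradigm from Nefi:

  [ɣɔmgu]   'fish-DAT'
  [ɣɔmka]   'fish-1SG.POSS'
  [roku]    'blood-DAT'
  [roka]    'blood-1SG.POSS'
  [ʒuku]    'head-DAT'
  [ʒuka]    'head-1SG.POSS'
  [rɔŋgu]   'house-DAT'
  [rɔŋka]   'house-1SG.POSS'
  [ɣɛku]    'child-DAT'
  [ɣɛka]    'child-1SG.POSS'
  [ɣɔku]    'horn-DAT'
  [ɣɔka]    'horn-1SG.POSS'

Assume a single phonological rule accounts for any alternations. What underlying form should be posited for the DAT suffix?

/-gu/

The DAT morpheme has two allomorphs, [-gu] and [-ku].
The 1SG.POSS suffix, which begins with [k], is invariant after every stem; so [k] is not altered by any rule here.
The DAT suffix is therefore /-gu/ underlyingly, with post-vocalic devoicing: voiced stops become voiceless after a vowel.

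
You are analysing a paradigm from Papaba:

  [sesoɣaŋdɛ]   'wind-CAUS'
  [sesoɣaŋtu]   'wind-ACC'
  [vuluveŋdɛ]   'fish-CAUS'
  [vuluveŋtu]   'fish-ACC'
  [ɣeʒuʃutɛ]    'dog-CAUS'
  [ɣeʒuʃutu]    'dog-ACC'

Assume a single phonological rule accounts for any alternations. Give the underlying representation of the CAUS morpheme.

/-dɛ/

The CAUS morpheme has two allomorphs, [-dɛ] and [-tɛ].
By contrast the ACC suffix keeps its initial [t] throughout — that segment must be underlying.
So the underlying form is /-dɛ/, and voiced stops become voiceless after a vowel.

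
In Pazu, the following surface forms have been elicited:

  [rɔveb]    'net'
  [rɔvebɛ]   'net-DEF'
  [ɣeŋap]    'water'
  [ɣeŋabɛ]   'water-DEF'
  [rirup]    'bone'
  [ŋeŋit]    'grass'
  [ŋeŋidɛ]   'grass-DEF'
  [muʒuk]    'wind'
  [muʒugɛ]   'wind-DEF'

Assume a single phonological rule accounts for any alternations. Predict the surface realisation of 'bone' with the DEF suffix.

[rirubɛ]

In [ɣeŋap] and [ɣeŋabɛ] the final segment of 'water' alternates: [p] ~ [b].
But 'net' keeps [b] in both environments ([rɔveb], [rɔvebɛ]), so there is no rule changing /b/ to [p] in isolation.
The underlying segment must be /p/; voiceless stops become voiced between vowels, yielding [b] there.
The one attested form of 'bone', [rirup], shows underlying /rirup/. Applying the same rule between vowels gives [rirubɛ].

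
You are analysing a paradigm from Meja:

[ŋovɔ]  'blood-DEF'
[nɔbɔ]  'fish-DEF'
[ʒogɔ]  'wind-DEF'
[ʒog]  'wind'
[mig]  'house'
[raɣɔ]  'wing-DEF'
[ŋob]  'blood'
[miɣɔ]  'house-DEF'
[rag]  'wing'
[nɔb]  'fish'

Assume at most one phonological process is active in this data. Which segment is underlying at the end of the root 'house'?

/ɣ/

In [miɣɔ] and [mig] the final segment of 'house' alternates: [ɣ] ~ [g].
Compare 'wind', with invariant [g] in [ʒogɔ] and [ʒog]: an analysis with underlying /g/ and a rule producing [ɣ] before the DEF suffix would wrongly predict alternation here too.
Therefore /ɣ/ is basic and [g] is derived by word-final hardening (voiced fricatives become stops word-finally).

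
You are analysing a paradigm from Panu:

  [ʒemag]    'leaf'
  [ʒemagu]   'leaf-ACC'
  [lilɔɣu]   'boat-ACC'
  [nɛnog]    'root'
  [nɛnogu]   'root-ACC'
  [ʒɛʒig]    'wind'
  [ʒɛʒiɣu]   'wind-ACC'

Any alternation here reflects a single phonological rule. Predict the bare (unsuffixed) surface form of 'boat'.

'wind' shows [g] ~ [ɣ] at the end of the stem ([ʒɛʒig] vs [ʒɛʒiɣu]).
But 'leaf' keeps [g] in both environments ([ʒemag], [ʒemagu]), so there is no rule changing /g/ to [ɣ] before the ACC suffix.
The alternation reflects word-final hardening: voiced fricatives become stops word-finally. /ɣ/ is underlying.
The one attested form of 'boat', [lilɔɣu], shows underlying /lilɔɣ/. Applying the same rule word-finally gives [lilɔg].

[lilɔg]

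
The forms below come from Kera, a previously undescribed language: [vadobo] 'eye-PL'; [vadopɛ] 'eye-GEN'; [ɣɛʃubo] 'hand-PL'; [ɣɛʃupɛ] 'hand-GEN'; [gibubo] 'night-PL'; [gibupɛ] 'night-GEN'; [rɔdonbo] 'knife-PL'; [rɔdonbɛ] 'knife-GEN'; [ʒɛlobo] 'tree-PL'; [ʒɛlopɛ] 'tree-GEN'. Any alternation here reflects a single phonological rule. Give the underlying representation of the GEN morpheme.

/-pɛ/

The GEN morpheme has two allomorphs, [-bɛ] and [-pɛ].
By contrast the PL suffix keeps its initial [b] throughout — that segment must be underlying.
The GEN suffix is therefore /-pɛ/ underlyingly, with post-nasal voicing: voiceless stops become voiced after a nasal.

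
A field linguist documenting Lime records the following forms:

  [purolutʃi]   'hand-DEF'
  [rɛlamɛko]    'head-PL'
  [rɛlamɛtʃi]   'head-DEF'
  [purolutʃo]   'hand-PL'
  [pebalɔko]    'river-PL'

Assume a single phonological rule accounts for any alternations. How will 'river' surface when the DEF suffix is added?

[pebalɔtʃi]

The root 'head' surfaces as [rɛlamɛtʃi] and [rɛlamɛko], with a stem-final [tʃ] ~ [k] alternation.
The stem 'hand' ([purolutʃi], [purolutʃo]) shows [tʃ] unchanged in both environments, so [tʃ] cannot be basic with [k] derived before the PL suffix.
So /k/ is underlying, and a rule of palatalization before a front vowel — /k/ becomes palato-alveolar [tʃ] before a front vowel — gives [tʃ].
From [pebalɔko] the stem 'river' is /pebalɔk/; before a front vowel this yields [pebalɔtʃi].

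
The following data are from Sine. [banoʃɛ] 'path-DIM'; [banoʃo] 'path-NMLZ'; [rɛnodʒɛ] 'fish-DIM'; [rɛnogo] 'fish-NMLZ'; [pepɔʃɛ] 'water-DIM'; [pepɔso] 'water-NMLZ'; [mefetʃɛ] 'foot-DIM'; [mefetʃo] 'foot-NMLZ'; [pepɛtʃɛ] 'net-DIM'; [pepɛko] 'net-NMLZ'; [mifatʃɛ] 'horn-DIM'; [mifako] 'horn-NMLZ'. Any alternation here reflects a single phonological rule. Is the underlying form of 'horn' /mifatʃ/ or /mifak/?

/mifak/

'horn' shows [tʃ] ~ [k] at the end of the stem ([mifatʃɛ] vs [mifako]).
But 'foot' keeps [tʃ] in both environments ([mefetʃɛ], [mefetʃo]), so there is no rule changing /tʃ/ to [k] before the NMLZ suffix.
Therefore /k/ is basic and [tʃ] is derived by palatalization before a front vowel (/k/, /g/ and /s/ become palato-alveolar [tʃ], [dʒ] and [ʃ] before a front vowel).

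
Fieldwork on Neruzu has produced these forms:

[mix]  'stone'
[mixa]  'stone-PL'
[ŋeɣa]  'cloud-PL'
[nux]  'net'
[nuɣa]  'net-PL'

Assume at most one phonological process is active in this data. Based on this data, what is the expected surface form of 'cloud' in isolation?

'net' shows [x] ~ [ɣ] at the end of the stem ([nux] vs [nuɣa]).
If /x/ were underlying and a rule turned it into [ɣ] before the PL suffix, 'stone' would also alternate; but it has [x] in both [mix] and [mixa].
The alternation reflects word-final obstruent devoicing: voiced obstruents become voiceless word-finally. /ɣ/ is underlying.
The one attested form of 'cloud', [ŋeɣa], shows underlying /ŋeɣ/. Applying the same rule word-finally gives [ŋex].

[ŋex]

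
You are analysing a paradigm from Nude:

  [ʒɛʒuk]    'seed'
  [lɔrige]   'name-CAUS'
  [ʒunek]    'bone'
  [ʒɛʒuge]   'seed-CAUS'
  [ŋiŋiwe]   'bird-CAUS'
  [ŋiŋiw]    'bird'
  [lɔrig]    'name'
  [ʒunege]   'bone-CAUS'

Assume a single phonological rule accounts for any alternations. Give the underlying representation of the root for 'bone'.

The stem for 'bone' ends in [g] in [ʒunege] but [k] in [ʒunek].
If /g/ were underlying and a rule turned it into [k] in isolation, 'name' would also alternate; but it has [g] in both [lɔrige] and [lɔrig].
Therefore /k/ is basic and [g] is derived by intervocalic voicing (voiceless stops become voiced between vowels).

/ʒunek/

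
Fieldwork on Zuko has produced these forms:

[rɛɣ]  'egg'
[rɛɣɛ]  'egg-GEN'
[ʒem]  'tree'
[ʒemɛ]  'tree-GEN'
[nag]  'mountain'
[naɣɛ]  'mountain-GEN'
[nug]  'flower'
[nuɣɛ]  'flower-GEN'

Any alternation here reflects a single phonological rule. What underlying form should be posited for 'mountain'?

'mountain' shows [g] ~ [ɣ] at the end of the stem ([nag] vs [naɣɛ]).
But 'egg' keeps [ɣ] in both environments ([rɛɣ], [rɛɣɛ]), so there is no rule changing /ɣ/ to [g] in isolation.
The underlying segment must be /g/; voiced stops become fricatives between vowels, yielding [ɣ] there.

/nag/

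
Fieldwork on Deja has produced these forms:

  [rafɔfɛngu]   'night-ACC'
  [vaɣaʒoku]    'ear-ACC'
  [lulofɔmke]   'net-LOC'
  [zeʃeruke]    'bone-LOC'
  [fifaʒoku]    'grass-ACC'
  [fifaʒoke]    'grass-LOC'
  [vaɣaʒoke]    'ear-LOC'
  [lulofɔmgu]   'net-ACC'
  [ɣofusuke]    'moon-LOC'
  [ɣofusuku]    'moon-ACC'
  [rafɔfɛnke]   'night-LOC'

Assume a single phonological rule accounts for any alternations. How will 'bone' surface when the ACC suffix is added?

[zeʃeruku]

The ACC morpheme has two allomorphs, [-gu] and [-ku].
The LOC suffix, which begins with [k], is invariant after every stem; so [k] is not altered by any rule here.
The ACC suffix is therefore /-gu/ underlyingly, with post-vocalic devoicing: voiced stops become voiceless after a vowel.
After 'bone', which ends in a vowel, the suffix surfaces as [-ku], giving [zeʃeruku].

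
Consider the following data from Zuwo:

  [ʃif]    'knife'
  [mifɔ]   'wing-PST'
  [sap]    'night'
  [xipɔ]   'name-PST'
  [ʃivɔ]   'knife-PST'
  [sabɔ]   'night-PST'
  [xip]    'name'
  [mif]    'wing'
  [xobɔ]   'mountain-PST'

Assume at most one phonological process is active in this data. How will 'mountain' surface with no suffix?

[xop]

The root 'night' surfaces as [sap] and [sabɔ], with a stem-final [p] ~ [b] alternation.
The stem 'name' ([xip], [xipɔ]) shows [p] unchanged in both environments, so [p] cannot be basic with [b] derived before the PST suffix.
Therefore /b/ is basic and [p] is derived by word-final obstruent devoicing (voiced obstruents become voiceless word-finally).
From [xobɔ] the stem 'mountain' is /xob/; word-finally this yields [xop].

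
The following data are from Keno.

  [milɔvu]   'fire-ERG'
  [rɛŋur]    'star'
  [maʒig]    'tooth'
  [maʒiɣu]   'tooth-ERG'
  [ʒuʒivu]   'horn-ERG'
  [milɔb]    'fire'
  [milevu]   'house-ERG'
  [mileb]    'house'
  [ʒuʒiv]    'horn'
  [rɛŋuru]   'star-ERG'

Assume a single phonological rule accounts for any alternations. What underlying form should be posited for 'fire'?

/milɔb/

'fire' shows [v] ~ [b] at the end of the stem ([milɔvu] vs [milɔb]).
The stem 'horn' ([ʒuʒivu], [ʒuʒiv]) shows [v] unchanged in both environments, so [v] cannot be basic with [b] derived in isolation.
The alternation reflects intervocalic spirantization: voiced stops become fricatives between vowels. /b/ is underlying.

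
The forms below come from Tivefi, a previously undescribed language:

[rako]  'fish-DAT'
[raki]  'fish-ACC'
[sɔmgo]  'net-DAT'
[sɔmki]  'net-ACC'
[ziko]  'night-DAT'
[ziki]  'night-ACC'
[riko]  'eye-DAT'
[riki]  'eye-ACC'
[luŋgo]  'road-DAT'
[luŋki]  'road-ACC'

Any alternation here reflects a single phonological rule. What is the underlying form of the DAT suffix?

The DAT morpheme has two allomorphs, [-go] and [-ko].
The ACC suffix, which begins with [k], is invariant after every stem; so [k] is not altered by any rule here.
The DAT suffix is therefore /-go/ underlyingly, with post-vocalic devoicing: voiced stops become voiceless after a vowel.

/-go/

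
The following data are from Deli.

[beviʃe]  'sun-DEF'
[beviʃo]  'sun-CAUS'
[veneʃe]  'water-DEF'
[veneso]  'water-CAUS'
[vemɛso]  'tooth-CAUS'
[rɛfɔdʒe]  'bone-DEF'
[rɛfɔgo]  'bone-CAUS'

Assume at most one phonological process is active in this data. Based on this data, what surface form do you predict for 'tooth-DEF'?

The root 'water' surfaces as [veneʃe] and [veneso], with a stem-final [ʃ] ~ [s] alternation.
If /ʃ/ were underlying and a rule turned it into [s] before the CAUS suffix, 'sun' would also alternate; but it has [ʃ] in both [beviʃe] and [beviʃo].
The underlying segment must be /s/; /g/ and /s/ become palato-alveolar [dʒ] and [ʃ] before a front vowel, yielding [ʃ] there.
From [vemɛso] the stem 'tooth' is /vemɛs/; before a front vowel this yields [vemɛʃe].

[vemɛʃe]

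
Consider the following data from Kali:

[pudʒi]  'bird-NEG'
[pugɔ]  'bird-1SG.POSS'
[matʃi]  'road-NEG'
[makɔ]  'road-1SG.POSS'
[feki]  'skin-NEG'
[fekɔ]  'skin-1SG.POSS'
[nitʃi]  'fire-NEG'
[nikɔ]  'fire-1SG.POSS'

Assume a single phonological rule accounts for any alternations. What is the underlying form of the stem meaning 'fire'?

/nitʃ/

In [nitʃi] and [nikɔ] the final segment of 'fire' alternates: [tʃ] ~ [k].
But 'skin' keeps [k] in both environments ([feki], [fekɔ]), so there is no rule changing /k/ to [tʃ] before the NEG suffix.
Therefore /tʃ/ is basic and [k] is derived by depalatalization (palato-alveolar /tʃ/ and /dʒ/ become [k] and [g] when no front vowel follows).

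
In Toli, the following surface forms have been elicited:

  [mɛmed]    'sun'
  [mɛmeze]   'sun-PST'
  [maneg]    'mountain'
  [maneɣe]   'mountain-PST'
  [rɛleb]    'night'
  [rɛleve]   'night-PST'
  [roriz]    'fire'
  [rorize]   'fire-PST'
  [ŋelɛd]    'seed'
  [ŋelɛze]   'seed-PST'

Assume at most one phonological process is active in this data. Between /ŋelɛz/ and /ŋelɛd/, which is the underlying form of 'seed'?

The root 'seed' surfaces as [ŋelɛd] and [ŋelɛze], with a stem-final [d] ~ [z] alternation.
If /z/ were underlying and a rule turned it into [d] in isolation, 'fire' would also alternate; but it has [z] in both [roriz] and [rorize].
So /d/ is underlying, and a rule of intervocalic spirantization — voiced stops become fricatives between vowels — gives [z].

/ŋelɛd/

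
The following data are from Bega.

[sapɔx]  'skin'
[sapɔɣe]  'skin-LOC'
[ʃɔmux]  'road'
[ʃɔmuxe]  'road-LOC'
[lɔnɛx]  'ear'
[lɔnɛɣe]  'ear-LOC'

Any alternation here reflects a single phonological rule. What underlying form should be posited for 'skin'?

The root 'skin' surfaces as [sapɔx] and [sapɔɣe], with a stem-final [x] ~ [ɣ] alternation.
Compare 'road', with invariant [x] in [ʃɔmux] and [ʃɔmuxe]: an analysis with underlying /x/ and a rule producing [ɣ] before the LOC suffix would wrongly predict alternation here too.
The underlying segment must be /ɣ/; voiced obstruents become voiceless word-finally, yielding [x] there.
The underlying form of 'skin' is therefore /sapɔɣ/.

/sapɔɣ/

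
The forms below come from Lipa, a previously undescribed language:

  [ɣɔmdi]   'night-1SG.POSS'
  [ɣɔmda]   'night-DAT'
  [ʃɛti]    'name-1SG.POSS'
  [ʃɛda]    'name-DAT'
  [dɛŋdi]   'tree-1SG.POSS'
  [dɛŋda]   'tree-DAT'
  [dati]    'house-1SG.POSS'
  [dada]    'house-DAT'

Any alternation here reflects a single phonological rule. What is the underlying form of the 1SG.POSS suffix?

The 1SG.POSS morpheme has two allomorphs, [-di] and [-ti].
The DAT suffix, which begins with [d], is invariant after every stem; so [d] is not altered by any rule here.
So the underlying form is /-ti/, and voiceless stops become voiced after a nasal.

/-ti/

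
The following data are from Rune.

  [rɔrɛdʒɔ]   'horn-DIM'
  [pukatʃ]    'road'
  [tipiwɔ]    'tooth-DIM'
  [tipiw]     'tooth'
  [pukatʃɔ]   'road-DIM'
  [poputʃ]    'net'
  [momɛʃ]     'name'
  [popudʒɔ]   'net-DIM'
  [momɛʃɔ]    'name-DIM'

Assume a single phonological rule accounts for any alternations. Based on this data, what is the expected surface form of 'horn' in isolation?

[rɔrɛtʃ]

The stem for 'net' ends in [dʒ] in [popudʒɔ] but [tʃ] in [poputʃ].
The stem 'road' ([pukatʃɔ], [pukatʃ]) shows [tʃ] unchanged in both environments, so [tʃ] cannot be basic with [dʒ] derived before the DIM suffix.
Therefore /dʒ/ is basic and [tʃ] is derived by word-final obstruent devoicing (voiced obstruents become voiceless word-finally).
The one attested form of 'horn', [rɔrɛdʒɔ], shows underlying /rɔrɛdʒ/. Applying the same rule word-finally gives [rɔrɛtʃ].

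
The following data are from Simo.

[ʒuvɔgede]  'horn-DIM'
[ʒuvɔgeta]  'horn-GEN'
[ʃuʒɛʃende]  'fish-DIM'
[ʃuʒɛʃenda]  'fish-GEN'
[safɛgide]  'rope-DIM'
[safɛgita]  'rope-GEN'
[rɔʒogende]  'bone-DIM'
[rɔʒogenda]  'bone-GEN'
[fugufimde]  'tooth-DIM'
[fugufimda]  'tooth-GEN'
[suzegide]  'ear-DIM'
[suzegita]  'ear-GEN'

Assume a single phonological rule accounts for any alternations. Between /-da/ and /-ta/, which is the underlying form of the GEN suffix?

/-ta/

The GEN suffix surfaces as [-da] and [-ta], depending on the final segment of the stem.
The DIM suffix, which begins with [d], is invariant after every stem; so [d] is not altered by any rule here.
So the underlying form is /-ta/, and voiceless stops become voiced after a nasal.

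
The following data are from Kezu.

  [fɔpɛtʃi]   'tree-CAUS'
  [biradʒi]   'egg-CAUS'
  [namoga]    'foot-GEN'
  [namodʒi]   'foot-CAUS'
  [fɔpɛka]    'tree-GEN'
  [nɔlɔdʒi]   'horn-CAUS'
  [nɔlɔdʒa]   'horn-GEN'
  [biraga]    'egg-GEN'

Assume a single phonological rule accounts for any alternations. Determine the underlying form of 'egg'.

/birag/

The stem for 'egg' ends in [dʒ] in [biradʒi] but [g] in [biraga].
The stem 'horn' ([nɔlɔdʒi], [nɔlɔdʒa]) shows [dʒ] unchanged in both environments, so [dʒ] cannot be basic with [g] derived before the GEN suffix.
Therefore /g/ is basic and [dʒ] is derived by palatalization before a front vowel (/k/ and /g/ become palato-alveolar [tʃ] and [dʒ] before a front vowel).
So 'egg' = /birag/.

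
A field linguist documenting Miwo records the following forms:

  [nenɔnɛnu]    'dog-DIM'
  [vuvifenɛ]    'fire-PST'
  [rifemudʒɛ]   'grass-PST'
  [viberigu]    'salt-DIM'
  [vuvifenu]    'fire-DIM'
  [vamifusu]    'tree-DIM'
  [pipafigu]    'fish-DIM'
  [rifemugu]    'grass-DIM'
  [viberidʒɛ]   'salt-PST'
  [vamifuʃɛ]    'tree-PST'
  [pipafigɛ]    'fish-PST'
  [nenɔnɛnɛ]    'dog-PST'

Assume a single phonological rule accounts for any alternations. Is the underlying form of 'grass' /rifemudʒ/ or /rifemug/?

In [rifemudʒɛ] and [rifemugu] the final segment of 'grass' alternates: [dʒ] ~ [g].
If /g/ were underlying and a rule turned it into [dʒ] before the PST suffix, 'fish' would also alternate; but it has [g] in both [pipafigɛ] and [pipafigu].
The alternation reflects depalatalization: palato-alveolar /dʒ/ and /ʃ/ become [g] and [s] when no front vowel follows. /dʒ/ is underlying.

/rifemudʒ/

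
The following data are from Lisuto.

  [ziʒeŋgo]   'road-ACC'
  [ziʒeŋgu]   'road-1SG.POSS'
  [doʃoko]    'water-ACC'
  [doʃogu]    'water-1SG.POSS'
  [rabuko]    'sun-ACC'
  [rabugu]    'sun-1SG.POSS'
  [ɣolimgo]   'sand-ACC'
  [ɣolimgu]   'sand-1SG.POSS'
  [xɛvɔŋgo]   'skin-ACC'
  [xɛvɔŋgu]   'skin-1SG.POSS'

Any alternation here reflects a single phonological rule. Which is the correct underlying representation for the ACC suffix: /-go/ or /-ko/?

The ACC suffix surfaces as [-go] and [-ko], depending on the final segment of the stem.
By contrast the 1SG.POSS suffix keeps its initial [g] throughout — that segment must be underlying.
So the underlying form is /-ko/, and voiceless stops become voiced after a nasal.

/-ko/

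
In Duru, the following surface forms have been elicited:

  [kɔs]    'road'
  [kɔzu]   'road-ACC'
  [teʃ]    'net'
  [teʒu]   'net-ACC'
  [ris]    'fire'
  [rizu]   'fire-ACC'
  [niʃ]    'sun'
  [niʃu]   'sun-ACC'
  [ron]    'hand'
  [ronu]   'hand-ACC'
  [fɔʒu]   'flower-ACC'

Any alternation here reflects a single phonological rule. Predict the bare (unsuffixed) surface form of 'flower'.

[fɔʃ]

In [teʃ] and [teʒu] the final segment of 'net' alternates: [ʃ] ~ [ʒ].
If /ʃ/ were underlying and a rule turned it into [ʒ] before the ACC suffix, 'sun' would also alternate; but it has [ʃ] in both [niʃ] and [niʃu].
The alternation reflects word-final obstruent devoicing: voiced obstruents become voiceless word-finally. /ʒ/ is underlying.
From [fɔʒu] the stem 'flower' is /fɔʒ/; word-finally this yields [fɔʃ].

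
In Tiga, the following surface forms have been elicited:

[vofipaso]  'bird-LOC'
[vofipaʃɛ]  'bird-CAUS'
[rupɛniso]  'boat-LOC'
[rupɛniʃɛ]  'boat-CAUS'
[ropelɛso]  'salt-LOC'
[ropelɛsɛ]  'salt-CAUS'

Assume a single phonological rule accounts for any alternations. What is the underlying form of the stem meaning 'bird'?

'bird' shows [s] ~ [ʃ] at the end of the stem ([vofipaso] vs [vofipaʃɛ]).
The stem 'salt' ([ropelɛso], [ropelɛsɛ]) shows [s] unchanged in both environments, so [s] cannot be basic with [ʃ] derived before the CAUS suffix.
So /ʃ/ is underlying, and a rule of depalatalization — palato-alveolar /ʃ/ becomes [s] when no front vowel follows — gives [s].
So 'bird' = /vofipaʃ/.

/vofipaʃ/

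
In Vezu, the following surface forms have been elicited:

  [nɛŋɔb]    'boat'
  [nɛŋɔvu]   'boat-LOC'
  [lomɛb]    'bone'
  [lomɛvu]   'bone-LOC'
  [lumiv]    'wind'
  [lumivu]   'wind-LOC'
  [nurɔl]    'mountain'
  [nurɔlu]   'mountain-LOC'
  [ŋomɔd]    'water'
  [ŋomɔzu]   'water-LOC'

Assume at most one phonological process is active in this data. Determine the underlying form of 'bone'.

In [lomɛb] and [lomɛvu] the final segment of 'bone' alternates: [b] ~ [v].
If /v/ were underlying and a rule turned it into [b] in isolation, 'wind' would also alternate; but it has [v] in both [lumiv] and [lumivu].
So /b/ is underlying, and a rule of intervocalic spirantization — voiced stops become fricatives between vowels — gives [v].
Hence 'bone' is /lomɛb/ underlyingly.

/lomɛb/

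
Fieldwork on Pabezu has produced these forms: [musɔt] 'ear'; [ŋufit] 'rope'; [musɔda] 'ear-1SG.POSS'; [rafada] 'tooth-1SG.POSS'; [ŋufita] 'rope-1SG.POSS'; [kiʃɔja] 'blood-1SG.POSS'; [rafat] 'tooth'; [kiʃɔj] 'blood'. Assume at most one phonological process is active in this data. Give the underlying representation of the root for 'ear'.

The root 'ear' surfaces as [musɔt] and [musɔda], with a stem-final [t] ~ [d] alternation.
If /t/ were underlying and a rule turned it into [d] before the 1SG.POSS suffix, 'rope' would also alternate; but it has [t] in both [ŋufit] and [ŋufita].
The alternation reflects word-final obstruent devoicing: voiced obstruents become voiceless word-finally. /d/ is underlying.
The underlying form of 'ear' is therefore /musɔd/.

/musɔd/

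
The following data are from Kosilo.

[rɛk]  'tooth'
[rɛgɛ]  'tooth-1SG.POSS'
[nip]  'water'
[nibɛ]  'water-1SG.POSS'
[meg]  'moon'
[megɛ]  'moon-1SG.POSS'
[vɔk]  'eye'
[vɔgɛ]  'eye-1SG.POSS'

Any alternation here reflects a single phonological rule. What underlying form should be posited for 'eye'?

/vɔk/

In [vɔk] and [vɔgɛ] the final segment of 'eye' alternates: [k] ~ [g].
The stem 'moon' ([meg], [megɛ]) shows [g] unchanged in both environments, so [g] cannot be basic with [k] derived in isolation.
Therefore /k/ is basic and [g] is derived by intervocalic voicing (voiceless stops become voiced between vowels).
Hence 'eye' is /vɔk/ underlyingly.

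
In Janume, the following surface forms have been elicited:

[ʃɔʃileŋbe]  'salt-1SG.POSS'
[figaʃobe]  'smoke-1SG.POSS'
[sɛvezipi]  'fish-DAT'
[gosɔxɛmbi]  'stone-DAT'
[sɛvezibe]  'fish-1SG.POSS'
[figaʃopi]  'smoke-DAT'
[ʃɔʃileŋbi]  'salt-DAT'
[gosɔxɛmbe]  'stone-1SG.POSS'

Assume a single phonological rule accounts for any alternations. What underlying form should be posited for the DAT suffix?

The DAT morpheme has two allomorphs, [-bi] and [-pi].
By contrast the 1SG.POSS suffix keeps its initial [b] throughout — that segment must be underlying.
The DAT suffix is therefore /-pi/ underlyingly, with post-nasal voicing: voiceless stops become voiced after a nasal.

/-pi/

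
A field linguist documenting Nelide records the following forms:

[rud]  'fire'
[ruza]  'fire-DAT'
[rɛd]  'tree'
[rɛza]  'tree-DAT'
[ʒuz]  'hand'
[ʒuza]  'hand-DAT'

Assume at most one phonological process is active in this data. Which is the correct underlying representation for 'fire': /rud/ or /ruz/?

/rud/

The root 'fire' surfaces as [rud] and [ruza], with a stem-final [d] ~ [z] alternation.
Compare 'hand', with invariant [z] in [ʒuz] and [ʒuza]: an analysis with underlying /z/ and a rule producing [d] in isolation would wrongly predict alternation here too.
The alternation reflects intervocalic spirantization: voiced stops become fricatives between vowels. /d/ is underlying.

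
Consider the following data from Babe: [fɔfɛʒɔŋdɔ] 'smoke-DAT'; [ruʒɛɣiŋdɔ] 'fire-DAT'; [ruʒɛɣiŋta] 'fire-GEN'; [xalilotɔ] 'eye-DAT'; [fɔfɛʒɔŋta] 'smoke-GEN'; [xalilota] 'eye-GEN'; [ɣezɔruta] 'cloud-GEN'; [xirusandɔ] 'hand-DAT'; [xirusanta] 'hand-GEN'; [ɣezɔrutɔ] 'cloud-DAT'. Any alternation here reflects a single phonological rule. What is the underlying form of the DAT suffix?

/-dɔ/

The DAT morpheme has two allomorphs, [-dɔ] and [-tɔ].
By contrast the GEN suffix keeps its initial [t] throughout — that segment must be underlying.
So the underlying form is /-dɔ/, and voiced stops become voiceless after a vowel.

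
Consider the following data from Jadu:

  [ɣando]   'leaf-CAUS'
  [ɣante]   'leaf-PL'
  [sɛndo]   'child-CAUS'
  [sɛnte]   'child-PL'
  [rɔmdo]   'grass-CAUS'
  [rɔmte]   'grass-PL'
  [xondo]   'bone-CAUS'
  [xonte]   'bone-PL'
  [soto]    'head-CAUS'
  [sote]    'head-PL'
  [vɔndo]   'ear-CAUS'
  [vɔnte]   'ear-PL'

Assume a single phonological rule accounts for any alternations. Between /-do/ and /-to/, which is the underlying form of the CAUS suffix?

/-do/

The CAUS morpheme has two allomorphs, [-do] and [-to].
By contrast the PL suffix keeps its initial [t] throughout — that segment must be underlying.
The CAUS suffix is therefore /-do/ underlyingly, with post-vocalic devoicing: voiced stops become voiceless after a vowel.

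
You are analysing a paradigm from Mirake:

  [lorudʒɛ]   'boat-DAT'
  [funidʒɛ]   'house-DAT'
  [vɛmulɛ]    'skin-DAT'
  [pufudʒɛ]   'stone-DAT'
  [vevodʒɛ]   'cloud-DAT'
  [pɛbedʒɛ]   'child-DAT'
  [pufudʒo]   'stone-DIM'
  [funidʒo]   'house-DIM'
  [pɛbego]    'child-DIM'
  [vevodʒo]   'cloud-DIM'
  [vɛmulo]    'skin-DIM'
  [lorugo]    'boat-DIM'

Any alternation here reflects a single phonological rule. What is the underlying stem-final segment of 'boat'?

'boat' shows [g] ~ [dʒ] at the end of the stem ([lorugo] vs [lorudʒɛ]).
The stem 'house' ([funidʒo], [funidʒɛ]) shows [dʒ] unchanged in both environments, so [dʒ] cannot be basic with [g] derived before the DIM suffix.
Therefore /g/ is basic and [dʒ] is derived by palatalization before a front vowel (/g/ becomes palato-alveolar [dʒ] before a front vowel).

/g/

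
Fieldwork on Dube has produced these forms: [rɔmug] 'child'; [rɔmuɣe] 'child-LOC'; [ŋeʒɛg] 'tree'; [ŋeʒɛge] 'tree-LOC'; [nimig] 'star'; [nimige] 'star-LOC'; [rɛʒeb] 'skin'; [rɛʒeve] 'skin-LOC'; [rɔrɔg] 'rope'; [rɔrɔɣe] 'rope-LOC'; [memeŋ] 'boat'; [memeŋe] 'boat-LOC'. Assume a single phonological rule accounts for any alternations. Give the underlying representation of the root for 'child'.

/rɔmuɣ/

The stem for 'child' ends in [g] in [rɔmug] but [ɣ] in [rɔmuɣe].
But 'tree' keeps [g] in both environments ([ŋeʒɛg], [ŋeʒɛge]), so there is no rule changing /g/ to [ɣ] before the LOC suffix.
The alternation reflects word-final hardening: voiced fricatives become stops word-finally. /ɣ/ is underlying.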